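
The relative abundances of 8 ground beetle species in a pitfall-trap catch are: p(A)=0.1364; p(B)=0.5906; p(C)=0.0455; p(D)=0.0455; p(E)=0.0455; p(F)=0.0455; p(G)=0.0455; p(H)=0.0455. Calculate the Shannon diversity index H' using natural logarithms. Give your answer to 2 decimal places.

1.43

Each pᵢ ln pᵢ term (working shown to 4 dp, full precision carried): 0.1364×(-1.9922)=-0.2717, 0.5906×(-0.5266)=-0.3110, 0.0455×(-3.0900)=-0.1406, 0.0455×(-3.0900)=-0.1406, 0.0455×(-3.0900)=-0.1406, 0.0455×(-3.0900)=-0.1406, 0.0455×(-3.0900)=-0.1406, 0.0455×(-3.0900)=-0.1406.
Sum = -1.4263, so H' = 1.43.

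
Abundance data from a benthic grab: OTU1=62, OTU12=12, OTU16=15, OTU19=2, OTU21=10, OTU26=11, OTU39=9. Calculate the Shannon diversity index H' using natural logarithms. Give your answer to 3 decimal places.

1.516

Total N = 62+12+15+2+10+11+9 = 121, so the proportions are 0.5124, 0.09917, 0.12397, 0.01653, 0.08264, 0.09091, 0.07438 (working shown to 5 dp, full precision carried).
Each pᵢ ln pᵢ term: 0.5124×(-0.66866)=-0.34262, 0.09917×(-2.31088)=-0.22918, 0.12397×(-2.08774)=-0.25881, 0.01653×(-4.10264)=-0.06781, 0.08264×(-2.49321)=-0.20605, 0.09091×(-2.39790)=-0.21799, 0.07438×(-2.59857)=-0.19328.
Sum = -1.51574, so H' = 1.516.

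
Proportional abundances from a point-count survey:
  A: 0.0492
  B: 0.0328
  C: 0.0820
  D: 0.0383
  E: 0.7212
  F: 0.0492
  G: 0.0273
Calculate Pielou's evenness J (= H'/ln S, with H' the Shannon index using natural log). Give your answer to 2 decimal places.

H' = −Σ pᵢ ln pᵢ = −((-0.1482) + (-0.1121) + (-0.2051) + (-0.1249) + (-0.2357) + (-0.1482) + (-0.0983)) = 1.0725 (working shown to 4 dp, full precision carried).
With S = 7 species, ln S = 1.9459, so J = 1.0725/1.9459 = 0.5512, i.e. 0.55 to 2 decimal places.

0.55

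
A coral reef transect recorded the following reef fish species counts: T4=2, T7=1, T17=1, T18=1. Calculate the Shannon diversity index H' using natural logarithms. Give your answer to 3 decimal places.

1.332

Total N = 2+1+1+1 = 5, so the proportions are 0.4, 0.2, 0.2, 0.2 (working shown to 5 dp, full precision carried).
Each pᵢ ln pᵢ term: 0.4×(-0.91629)=-0.36652, 0.2×(-1.60944)=-0.32189, 0.2×(-1.60944)=-0.32189, 0.2×(-1.60944)=-0.32189.
Sum = -1.33218, so H' = 1.332.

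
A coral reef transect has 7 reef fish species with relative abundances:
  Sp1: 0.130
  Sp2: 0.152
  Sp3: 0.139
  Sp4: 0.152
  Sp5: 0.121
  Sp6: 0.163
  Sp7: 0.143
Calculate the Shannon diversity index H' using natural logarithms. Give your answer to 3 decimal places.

1.942

Each pᵢ ln pᵢ term (working shown to 5 dp, full precision carried): 0.13×(-2.04022)=-0.26523, 0.152×(-1.88387)=-0.28635, 0.139×(-1.97328)=-0.27429, 0.152×(-1.88387)=-0.28635, 0.121×(-2.11196)=-0.25555, 0.163×(-1.81401)=-0.29568, 0.143×(-1.94491)=-0.27812.
Sum = -1.94157, so H' = 1.942.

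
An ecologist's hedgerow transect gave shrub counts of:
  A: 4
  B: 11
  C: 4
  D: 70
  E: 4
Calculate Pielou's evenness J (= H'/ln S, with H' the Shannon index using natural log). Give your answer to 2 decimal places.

0.54

Total N = 4+11+4+70+4 = 93, so the proportions are 0.043, 0.1183, 0.043, 0.7527, 0.043 (working shown to 4 dp, full precision carried).
H' = −Σ pᵢ ln pᵢ = −((-0.1353) + (-0.2525) + (-0.1353) + (-0.2138) + (-0.1353)) = 0.8723.
With S = 5 species, ln S = 1.6094, so J = 0.8723/1.6094 = 0.5420, i.e. 0.54 to 2 decimal places.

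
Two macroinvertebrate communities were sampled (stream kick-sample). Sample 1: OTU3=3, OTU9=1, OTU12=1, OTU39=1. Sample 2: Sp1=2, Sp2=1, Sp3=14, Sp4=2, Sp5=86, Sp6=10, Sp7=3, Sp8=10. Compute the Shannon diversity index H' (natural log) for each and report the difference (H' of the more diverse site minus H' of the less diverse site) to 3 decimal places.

Sample 1: N=6, proportions 0.5, 0.16667, 0.16667, 0.16667, giving H' = 1.24245 (working shown to 5 dp, full precision carried).
Sample 2: N=128, proportions 0.01562, 0.00781, 0.10938, 0.01562, 0.67188, 0.07812, 0.02344, 0.07812, giving H' = 1.16343.
Difference = |1.24245 − 1.16343| = 0.07902, i.e. 0.079 to 3 decimal places.

0.079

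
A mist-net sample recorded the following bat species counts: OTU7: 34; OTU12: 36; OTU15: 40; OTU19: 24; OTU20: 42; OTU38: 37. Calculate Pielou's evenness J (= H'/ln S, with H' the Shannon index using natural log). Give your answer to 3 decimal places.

0.992

Total N = 34+36+40+24+42+37 = 213, so the proportions are 0.15962, 0.16901, 0.18779, 0.11268, 0.19718, 0.17371 (working shown to 5 dp, full precision carried).
H' = −Σ pᵢ ln pᵢ = −((-0.29290) + (-0.30047) + (-0.31407) + (-0.24600) + (-0.32015) + (-0.30406)) = 1.77764.
With S = 6 species, ln S = 1.79176, so J = 1.77764/1.79176 = 0.99212, i.e. 0.992 to 3 decimal places.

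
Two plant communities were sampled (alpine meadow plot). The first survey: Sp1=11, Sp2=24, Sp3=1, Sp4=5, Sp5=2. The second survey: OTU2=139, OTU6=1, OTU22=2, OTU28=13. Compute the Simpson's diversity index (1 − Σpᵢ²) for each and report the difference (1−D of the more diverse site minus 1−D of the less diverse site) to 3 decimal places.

The first survey: N=43, proportions 0.25581, 0.55814, 0.02326, 0.11628, 0.04651, giving 1−D = 0.60681 (working shown to 5 dp, full precision carried).
The second survey: N=155, proportions 0.89677, 0.00645, 0.0129, 0.08387, giving 1−D = 0.18855.
Difference = |0.60681 − 0.18855| = 0.41826, i.e. 0.418 to 3 decimal places.

0.418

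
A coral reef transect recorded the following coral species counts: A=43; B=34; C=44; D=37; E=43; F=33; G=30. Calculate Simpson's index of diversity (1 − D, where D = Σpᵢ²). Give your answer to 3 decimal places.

0.854

Total N = 43+34+44+37+43+33+30 = 264, so the proportions are 0.16288, 0.12879, 0.16667, 0.14015, 0.16288, 0.125, 0.11364 (working shown to 5 dp, full precision carried).
D = 0.16288² + 0.12879² + 0.16667² + 0.14015² + 0.16288² + 0.125² + 0.11364² = 0.02653 + 0.01659 + 0.02778 + 0.01964 + 0.02653 + 0.01562 + 0.01291 = 0.14560.
So 1 − D = 0.85440, i.e. 0.854 to 3 decimal places.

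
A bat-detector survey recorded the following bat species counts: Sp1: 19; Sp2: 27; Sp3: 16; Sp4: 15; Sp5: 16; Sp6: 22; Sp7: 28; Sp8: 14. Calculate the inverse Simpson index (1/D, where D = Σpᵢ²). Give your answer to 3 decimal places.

7.490

Total N = 19+27+16+15+16+22+28+14 = 157, so the proportions are 0.1210191, 0.1719745, 0.1019108, 0.0955414, 0.1019108, 0.1401274, 0.1783439, 0.089172 (working shown to 7 dp, full precision carried).
D = 0.1210191² + 0.1719745² + 0.1019108² + 0.0955414² + 0.1019108² + 0.1401274² + 0.1783439² + 0.089172² = 0.0146456 + 0.0295752 + 0.0103858 + 0.0091282 + 0.0103858 + 0.0196357 + 0.0318066 + 0.0079516 = 0.1335145.
So 1/D = 7.48982, i.e. 7.490 to 3 decimal places.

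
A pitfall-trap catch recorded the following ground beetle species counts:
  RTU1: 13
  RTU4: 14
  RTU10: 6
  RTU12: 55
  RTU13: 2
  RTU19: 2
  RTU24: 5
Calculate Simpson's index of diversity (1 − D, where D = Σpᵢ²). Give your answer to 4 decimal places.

0.6324

Total N = 13+14+6+55+2+2+5 = 97, so the proportions are 0.134021, 0.14433, 0.061856, 0.56701, 0.020619, 0.020619, 0.051546 (working shown to 6 dp, full precision carried).
D = 0.134021² + 0.14433² + 0.061856² + 0.56701² + 0.020619² + 0.020619² + 0.051546² = 0.017962 + 0.020831 + 0.003826 + 0.321501 + 0.000425 + 0.000425 + 0.002657 = 0.367627.
So 1 − D = 0.632373, i.e. 0.6324 to 4 decimal places.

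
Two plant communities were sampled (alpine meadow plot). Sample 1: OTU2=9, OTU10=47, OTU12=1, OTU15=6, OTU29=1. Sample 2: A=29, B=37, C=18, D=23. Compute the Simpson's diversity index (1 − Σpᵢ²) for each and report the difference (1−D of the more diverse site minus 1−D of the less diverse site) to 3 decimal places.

Sample 1: N=64, proportions 0.14062, 0.73438, 0.01562, 0.09375, 0.01562, giving 1−D = 0.43164 (working shown to 5 dp, full precision carried).
Sample 2: N=107, proportions 0.27103, 0.34579, 0.16822, 0.21495, giving 1−D = 0.73247.
Difference = |0.43164 − 0.73247| = 0.30083, i.e. 0.301 to 3 decimal places.

0.301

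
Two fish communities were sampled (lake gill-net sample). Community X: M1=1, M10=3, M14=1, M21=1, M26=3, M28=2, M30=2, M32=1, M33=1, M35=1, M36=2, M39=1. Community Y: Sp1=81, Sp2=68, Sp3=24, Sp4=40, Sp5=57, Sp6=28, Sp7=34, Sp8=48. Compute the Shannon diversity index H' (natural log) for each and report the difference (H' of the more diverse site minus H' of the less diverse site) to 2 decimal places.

0.38

Community X: N=19, proportions 0.05263, 0.15789, 0.05263, 0.05263, 0.15789, 0.10526, 0.10526, 0.05263, 0.05263, 0.05263, 0.10526, 0.05263, giving H' = 2.37862 (working shown to 5 dp, full precision carried).
Community Y: N=380, proportions 0.21316, 0.17895, 0.06316, 0.10526, 0.15, 0.07368, 0.08947, 0.12632, giving H' = 2.00287.
Difference = |2.37862 − 2.00287| = 0.37575, i.e. 0.38 to 2 decimal places.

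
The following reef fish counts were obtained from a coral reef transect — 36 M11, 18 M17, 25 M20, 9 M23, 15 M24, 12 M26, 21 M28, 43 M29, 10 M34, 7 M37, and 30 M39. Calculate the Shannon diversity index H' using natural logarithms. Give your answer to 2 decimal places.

2.25

Total N = 36+18+25+9+15+12+21+43+10+7+30 = 226, so the proportions are 0.1593, 0.0796, 0.1106, 0.0398, 0.0664, 0.0531, 0.0929, 0.1903, 0.0442, 0.031, 0.1327 (working shown to 4 dp, full precision carried).
Each pᵢ ln pᵢ term: 0.1593×(-1.8370)=-0.2926, 0.0796×(-2.5302)=-0.2015, 0.1106×(-2.2017)=-0.2435, 0.0398×(-3.2233)=-0.1284, 0.0664×(-2.7125)=-0.1800, 0.0531×(-2.9356)=-0.1559, 0.0929×(-2.3760)=-0.2208, 0.1903×(-1.6593)=-0.3157, 0.0442×(-3.1179)=-0.1380, 0.031×(-3.4746)=-0.1076, 0.1327×(-2.0193)=-0.2681.
Sum = -2.2521, so H' = 2.25.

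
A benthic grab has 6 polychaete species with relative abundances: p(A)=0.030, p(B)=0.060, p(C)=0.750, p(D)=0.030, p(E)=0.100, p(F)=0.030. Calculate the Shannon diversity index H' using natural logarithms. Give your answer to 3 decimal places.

Each pᵢ ln pᵢ term (working shown to 5 dp, full precision carried): 0.03×(-3.50656)=-0.10520, 0.06×(-2.81341)=-0.16880, 0.75×(-0.28768)=-0.21576, 0.03×(-3.50656)=-0.10520, 0.1×(-2.30259)=-0.23026, 0.03×(-3.50656)=-0.10520.
Sum = -0.93041, so H' = 0.930.

0.930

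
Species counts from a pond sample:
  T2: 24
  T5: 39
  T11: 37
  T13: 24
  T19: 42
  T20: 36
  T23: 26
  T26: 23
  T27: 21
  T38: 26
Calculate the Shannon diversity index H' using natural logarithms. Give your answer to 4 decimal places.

2.2726

Total N = 24+39+37+24+42+36+26+23+21+26 = 298, so the proportions are 0.080537, 0.130872, 0.124161, 0.080537, 0.14094, 0.120805, 0.087248, 0.077181, 0.07047, 0.087248 (working shown to 6 dp, full precision carried).
Each pᵢ ln pᵢ term: 0.080537×(-2.519040)=-0.202876, 0.130872×(-2.033532)=-0.266133, 0.124161×(-2.086176)=-0.259022, 0.080537×(-2.519040)=-0.202876, 0.14094×(-1.959424)=-0.276160, 0.120805×(-2.113575)=-0.255331, 0.087248×(-2.438997)=-0.212798, 0.077181×(-2.561599)=-0.197707, 0.07047×(-2.652571)=-0.186926, 0.087248×(-2.438997)=-0.212798.
Sum = -2.272628, so H' = 2.2726.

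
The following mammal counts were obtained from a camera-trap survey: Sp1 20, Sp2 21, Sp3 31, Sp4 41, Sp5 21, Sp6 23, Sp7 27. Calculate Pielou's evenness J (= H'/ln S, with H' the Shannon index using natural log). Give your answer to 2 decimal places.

Total N = 20+21+31+41+21+23+27 = 184, so the proportions are 0.1087, 0.1141, 0.1685, 0.2228, 0.1141, 0.125, 0.1467 (working shown to 4 dp, full precision carried).
H' = −Σ pᵢ ln pᵢ = −((-0.2412) + (-0.2477) + (-0.3001) + (-0.3345) + (-0.2477) + (-0.2599) + (-0.2816)) = 1.9128.
With S = 7 species, ln S = 1.9459, so J = 1.9128/1.9459 = 0.9830, i.e. 0.98 to 2 decimal places.

0.98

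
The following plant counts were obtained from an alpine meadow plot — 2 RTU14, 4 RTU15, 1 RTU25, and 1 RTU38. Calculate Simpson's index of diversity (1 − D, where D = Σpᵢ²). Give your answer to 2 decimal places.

0.66

Total N = 2+4+1+1 = 8, so the proportions are 0.25, 0.5, 0.125, 0.125 (working shown to 4 dp, full precision carried).
D = 0.25² + 0.5² + 0.125² + 0.125² = 0.0625 + 0.2500 + 0.0156 + 0.0156 = 0.3438.
So 1 − D = 0.6562, i.e. 0.66 to 2 decimal places.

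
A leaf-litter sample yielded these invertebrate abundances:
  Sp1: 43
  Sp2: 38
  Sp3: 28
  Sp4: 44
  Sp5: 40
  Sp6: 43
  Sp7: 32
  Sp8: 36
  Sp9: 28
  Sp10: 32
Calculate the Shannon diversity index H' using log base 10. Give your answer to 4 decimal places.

Total N = 43+38+28+44+40+43+32+36+28+32 = 364, so the proportions are 0.118132, 0.104396, 0.076923, 0.120879, 0.10989, 0.118132, 0.087912, 0.098901, 0.076923, 0.087912 (working shown to 6 dp, full precision carried).
Each pᵢ log₁₀ pᵢ term: 0.118132×(-0.927633)=-0.109583, 0.104396×(-0.981318)=-0.102445, 0.076923×(-1.113943)=-0.085688, 0.120879×(-0.917649)=-0.110925, 0.10989×(-0.959041)=-0.105389, 0.118132×(-0.927633)=-0.109583, 0.087912×(-1.055951)=-0.092831, 0.098901×(-1.004799)=-0.099376, 0.076923×(-1.113943)=-0.085688, 0.087912×(-1.055951)=-0.092831.
Sum = -0.994338, so H' = 0.9943.

0.9943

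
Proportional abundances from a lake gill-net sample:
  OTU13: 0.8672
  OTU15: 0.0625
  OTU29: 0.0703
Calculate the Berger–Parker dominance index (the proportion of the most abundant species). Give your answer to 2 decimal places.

0.87

The largest proportion is 0.8672, i.e. d = 0.87 to 2 decimal places.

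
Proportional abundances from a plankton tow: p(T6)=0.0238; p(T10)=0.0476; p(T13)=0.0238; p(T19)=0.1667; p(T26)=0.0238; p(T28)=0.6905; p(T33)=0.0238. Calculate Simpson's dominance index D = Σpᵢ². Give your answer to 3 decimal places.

0.509

D = 0.0238² + 0.0476² + 0.0238² + 0.1667² + 0.0238² + 0.6905² + 0.0238² = 0.00057 + 0.00227 + 0.00057 + 0.02779 + 0.00057 + 0.47679 + 0.00057 = 0.50911 (working shown to 5 dp, full precision carried).
To 3 decimal places, D = 0.509.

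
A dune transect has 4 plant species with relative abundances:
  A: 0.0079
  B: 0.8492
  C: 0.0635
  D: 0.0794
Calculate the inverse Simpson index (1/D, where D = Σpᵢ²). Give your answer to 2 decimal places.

D = 0.0079² + 0.8492² + 0.0635² + 0.0794² = 0.00006 + 0.72114 + 0.00403 + 0.00630 = 0.73154 (working shown to 5 dp, full precision carried).
So 1/D = 1.3670, i.e. 1.37 to 2 decimal places.

1.37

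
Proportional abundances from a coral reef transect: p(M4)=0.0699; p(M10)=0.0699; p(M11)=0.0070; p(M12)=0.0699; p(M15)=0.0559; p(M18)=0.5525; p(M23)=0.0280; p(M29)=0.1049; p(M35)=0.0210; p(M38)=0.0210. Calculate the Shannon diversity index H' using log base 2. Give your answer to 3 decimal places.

2.280

Each pᵢ log₂ pᵢ term (working shown to 5 dp, full precision carried): 0.0699×(-3.83856)=-0.26832, 0.0699×(-3.83856)=-0.26832, 0.007×(-7.15843)=-0.05011, 0.0699×(-3.83856)=-0.26832, 0.0559×(-4.16101)=-0.23260, 0.5525×(-0.85595)=-0.47291, 0.028×(-5.15843)=-0.14444, 0.1049×(-3.25291)=-0.34123, 0.021×(-5.57347)=-0.11704, 0.021×(-5.57347)=-0.11704.
Sum = -2.28032, so H' = 2.280.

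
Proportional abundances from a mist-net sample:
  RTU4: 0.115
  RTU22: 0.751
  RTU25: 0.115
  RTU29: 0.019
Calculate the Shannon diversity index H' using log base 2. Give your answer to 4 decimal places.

1.1366

Each pᵢ log₂ pᵢ term (working shown to 6 dp, full precision carried): 0.115×(-3.120294)=-0.358834, 0.751×(-0.413115)=-0.310250, 0.115×(-3.120294)=-0.358834, 0.019×(-5.717857)=-0.108639.
Sum = -1.136556, so H' = 1.1366.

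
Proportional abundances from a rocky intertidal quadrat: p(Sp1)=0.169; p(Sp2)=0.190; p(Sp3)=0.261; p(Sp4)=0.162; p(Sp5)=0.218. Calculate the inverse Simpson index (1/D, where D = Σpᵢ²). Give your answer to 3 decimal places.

D = 0.169² + 0.19² + 0.261² + 0.162² + 0.218² = 0.0285610 + 0.0361000 + 0.0681210 + 0.0262440 + 0.0475240 = 0.2065500 (working shown to 7 dp, full precision carried).
So 1/D = 4.84144, i.e. 4.841 to 3 decimal places.

4.841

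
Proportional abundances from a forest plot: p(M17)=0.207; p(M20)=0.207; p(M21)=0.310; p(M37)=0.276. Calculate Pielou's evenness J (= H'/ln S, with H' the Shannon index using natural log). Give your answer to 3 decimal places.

0.989

H' = −Σ pᵢ ln pᵢ = −((-0.32603) + (-0.32603) + (-0.36307) + (-0.35531)) = 1.37044 (working shown to 5 dp, full precision carried).
With S = 4 species, ln S = 1.38629, so J = 1.37044/1.38629 = 0.98856, i.e. 0.989 to 3 decimal places.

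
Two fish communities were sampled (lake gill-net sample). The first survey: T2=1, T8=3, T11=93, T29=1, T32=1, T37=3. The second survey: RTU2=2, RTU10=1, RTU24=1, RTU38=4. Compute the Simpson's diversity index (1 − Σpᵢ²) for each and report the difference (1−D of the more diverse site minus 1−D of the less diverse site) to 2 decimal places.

0.49

The first survey: N=102, proportions 0.0098, 0.02941, 0.91176, 0.0098, 0.0098, 0.02941, giving 1−D = 0.16667 (working shown to 5 dp, full precision carried).
The second survey: N=8, proportions 0.25, 0.125, 0.125, 0.5, giving 1−D = 0.65625.
Difference = |0.16667 − 0.65625| = 0.48958, i.e. 0.49 to 2 decimal places.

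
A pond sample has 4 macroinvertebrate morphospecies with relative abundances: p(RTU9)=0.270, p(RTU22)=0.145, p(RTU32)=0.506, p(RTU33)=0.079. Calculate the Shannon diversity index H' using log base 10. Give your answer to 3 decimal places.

0.512

Each pᵢ log₁₀ pᵢ term (working shown to 5 dp, full precision carried): 0.27×(-0.56864)=-0.15353, 0.145×(-0.83863)=-0.12160, 0.506×(-0.29585)=-0.14970, 0.079×(-1.10237)=-0.08709.
Sum = -0.51192, so H' = 0.512.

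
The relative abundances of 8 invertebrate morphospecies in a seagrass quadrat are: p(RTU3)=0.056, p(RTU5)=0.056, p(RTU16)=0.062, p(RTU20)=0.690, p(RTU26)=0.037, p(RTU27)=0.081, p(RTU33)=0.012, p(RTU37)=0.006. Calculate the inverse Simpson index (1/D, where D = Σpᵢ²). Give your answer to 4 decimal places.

2.0230

D = 0.056² + 0.056² + 0.062² + 0.69² + 0.037² + 0.081² + 0.012² + 0.006² = 0.0031360 + 0.0031360 + 0.0038440 + 0.4761000 + 0.0013690 + 0.0065610 + 0.0001440 + 0.0000360 = 0.4943260 (working shown to 7 dp, full precision carried).
So 1/D = 2.022957, i.e. 2.0230 to 4 decimal places.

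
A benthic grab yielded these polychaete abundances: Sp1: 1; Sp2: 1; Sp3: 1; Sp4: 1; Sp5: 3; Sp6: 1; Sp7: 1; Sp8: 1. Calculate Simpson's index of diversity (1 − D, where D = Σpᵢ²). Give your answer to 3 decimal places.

0.840

Total N = 1+1+1+1+3+1+1+1 = 10, so the proportions are 0.1, 0.1, 0.1, 0.1, 0.3, 0.1, 0.1, 0.1 (working shown to 5 dp, full precision carried).
D = 0.1² + 0.1² + 0.1² + 0.1² + 0.3² + 0.1² + 0.1² + 0.1² = 0.01000 + 0.01000 + 0.01000 + 0.01000 + 0.09000 + 0.01000 + 0.01000 + 0.01000 = 0.16000.
So 1 − D = 0.84000, i.e. 0.840 to 3 decimal places.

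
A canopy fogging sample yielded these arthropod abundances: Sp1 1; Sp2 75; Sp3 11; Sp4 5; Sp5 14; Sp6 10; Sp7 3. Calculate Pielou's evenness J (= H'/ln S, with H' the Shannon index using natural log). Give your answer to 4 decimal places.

Total N = 1+75+11+5+14+10+3 = 119, so the proportions are 0.008403, 0.630252, 0.092437, 0.042017, 0.117647, 0.084034, 0.02521 (working shown to 6 dp, full precision carried).
H' = −Σ pᵢ ln pᵢ = −((-0.040161) + (-0.290947) + (-0.220114) + (-0.133180) + (-0.251772) + (-0.208112) + (-0.092786)) = 1.237072.
With S = 7 species, ln S = 1.945910, so J = 1.237072/1.945910 = 0.635729, i.e. 0.6357 to 4 decimal places.

0.6357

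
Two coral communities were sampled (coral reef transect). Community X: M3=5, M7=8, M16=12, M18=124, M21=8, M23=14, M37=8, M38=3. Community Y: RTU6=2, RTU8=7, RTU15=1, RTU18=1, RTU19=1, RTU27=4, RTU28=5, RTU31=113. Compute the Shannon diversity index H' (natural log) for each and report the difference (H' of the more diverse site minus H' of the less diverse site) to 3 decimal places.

0.519

Community X: N=182, proportions 0.02747, 0.04396, 0.06593, 0.68132, 0.04396, 0.07692, 0.04396, 0.01648, giving H' = 1.21648 (working shown to 5 dp, full precision carried).
Community Y: N=134, proportions 0.01493, 0.05224, 0.00746, 0.00746, 0.00746, 0.02985, 0.03731, 0.84328, giving H' = 0.69788.
Difference = |1.21648 − 0.69788| = 0.51860, i.e. 0.519 to 3 decimal places.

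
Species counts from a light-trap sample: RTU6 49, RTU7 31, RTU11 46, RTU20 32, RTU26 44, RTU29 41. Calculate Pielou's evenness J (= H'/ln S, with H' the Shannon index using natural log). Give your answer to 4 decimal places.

0.9919

Total N = 49+31+46+32+44+41 = 243, so the proportions are 0.201646, 0.127572, 0.1893, 0.131687, 0.18107, 0.168724 (working shown to 6 dp, full precision carried).
H' = −Σ pᵢ ln pᵢ = −((-0.322884) + (-0.262680) + (-0.315075) + (-0.266973) + (-0.309425) + (-0.300243)) = 1.777281.
With S = 6 species, ln S = 1.791759, so J = 1.777281/1.791759 = 0.991919, i.e. 0.9919 to 4 decimal places.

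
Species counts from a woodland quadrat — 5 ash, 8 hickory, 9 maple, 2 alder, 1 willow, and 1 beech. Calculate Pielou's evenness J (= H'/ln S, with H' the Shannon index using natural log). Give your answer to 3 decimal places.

Total N = 5+8+9+2+1+1 = 26, so the proportions are 0.19231, 0.30769, 0.34615, 0.07692, 0.03846, 0.03846 (working shown to 5 dp, full precision carried).
H' = −Σ pᵢ ln pᵢ = −((-0.31705) + (-0.36266) + (-0.36722) + (-0.19730) + (-0.12531) + (-0.12531)) = 1.49486.
With S = 6 species, ln S = 1.79176, so J = 1.49486/1.79176 = 0.83430, i.e. 0.834 to 3 decimal places.

0.834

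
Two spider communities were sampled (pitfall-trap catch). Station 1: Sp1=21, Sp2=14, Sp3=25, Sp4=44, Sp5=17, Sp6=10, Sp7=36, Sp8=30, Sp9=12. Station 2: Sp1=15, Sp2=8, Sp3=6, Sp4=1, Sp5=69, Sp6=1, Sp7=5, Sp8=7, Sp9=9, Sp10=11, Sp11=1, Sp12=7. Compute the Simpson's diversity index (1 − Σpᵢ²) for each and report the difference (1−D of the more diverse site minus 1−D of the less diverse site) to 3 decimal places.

Station 1: N=209, proportions 0.100478, 0.066986, 0.119617, 0.210526, 0.08134, 0.047847, 0.172249, 0.143541, 0.057416, giving 1−D = 0.864312 (working shown to 6 dp, full precision carried).
Station 2: N=140, proportions 0.107143, 0.057143, 0.042857, 0.007143, 0.492857, 0.007143, 0.035714, 0.05, 0.064286, 0.078571, 0.007143, 0.05, giving 1−D = 0.723776.
Difference = |0.864312 − 0.723776| = 0.140536, i.e. 0.141 to 3 decimal places.

0.141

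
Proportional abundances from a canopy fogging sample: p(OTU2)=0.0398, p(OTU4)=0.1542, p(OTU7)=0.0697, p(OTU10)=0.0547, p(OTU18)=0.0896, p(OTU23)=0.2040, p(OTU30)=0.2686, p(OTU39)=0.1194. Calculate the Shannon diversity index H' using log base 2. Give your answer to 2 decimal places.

Each pᵢ log₂ pᵢ term (working shown to 4 dp, full precision carried): 0.0398×(-4.6511)=-0.1851, 0.1542×(-2.6971)=-0.4159, 0.0697×(-3.8427)=-0.2678, 0.0547×(-4.1923)=-0.2293, 0.0896×(-3.4804)=-0.3118, 0.204×(-2.2934)=-0.4678, 0.2686×(-1.8965)=-0.5094, 0.1194×(-3.0661)=-0.3661.
Sum = -2.7533, so H' = 2.75.

2.75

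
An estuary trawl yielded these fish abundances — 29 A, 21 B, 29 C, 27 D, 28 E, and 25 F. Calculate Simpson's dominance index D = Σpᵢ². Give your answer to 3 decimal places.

0.169

Total N = 29+21+29+27+28+25 = 159, so the proportions are 0.18239, 0.13208, 0.18239, 0.16981, 0.1761, 0.15723 (working shown to 5 dp, full precision carried).
D = 0.18239² + 0.13208² + 0.18239² + 0.16981² + 0.1761² + 0.15723² = 0.03327 + 0.01744 + 0.03327 + 0.02884 + 0.03101 + 0.02472 = 0.16855.
To 3 decimal places, D = 0.169.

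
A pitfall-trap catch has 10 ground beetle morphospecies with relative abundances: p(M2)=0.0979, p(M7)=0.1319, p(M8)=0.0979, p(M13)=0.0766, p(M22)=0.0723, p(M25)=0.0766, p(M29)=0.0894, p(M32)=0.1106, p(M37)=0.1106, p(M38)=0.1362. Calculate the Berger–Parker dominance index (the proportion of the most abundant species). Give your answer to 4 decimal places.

The largest proportion is 0.1362, i.e. d = 0.1362 to 4 decimal places.

0.1362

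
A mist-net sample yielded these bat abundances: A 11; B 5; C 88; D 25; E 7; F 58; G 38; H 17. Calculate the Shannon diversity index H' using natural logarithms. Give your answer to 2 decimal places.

Total N = 11+5+88+25+7+58+38+17 = 249, so the proportions are 0.0442, 0.0201, 0.3534, 0.1004, 0.0281, 0.2329, 0.1526, 0.0683 (working shown to 4 dp, full precision carried).
Each pᵢ ln pᵢ term: 0.0442×(-3.1196)=-0.1378, 0.0201×(-3.9080)=-0.0785, 0.3534×(-1.0401)=-0.3676, 0.1004×(-2.2986)=-0.2308, 0.0281×(-3.5715)=-0.1004, 0.2329×(-1.4570)=-0.3394, 0.1526×(-1.8799)=-0.2869, 0.0683×(-2.6842)=-0.1833.
Sum = -1.7246, so H' = 1.72.

1.72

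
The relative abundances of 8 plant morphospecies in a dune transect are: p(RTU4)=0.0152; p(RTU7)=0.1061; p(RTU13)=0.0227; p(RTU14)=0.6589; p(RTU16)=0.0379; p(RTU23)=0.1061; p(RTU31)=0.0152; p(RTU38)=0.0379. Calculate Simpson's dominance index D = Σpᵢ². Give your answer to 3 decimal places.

0.461

D = 0.0152² + 0.1061² + 0.0227² + 0.6589² + 0.0379² + 0.1061² + 0.0152² + 0.0379² = 0.00023 + 0.01126 + 0.00052 + 0.43415 + 0.00144 + 0.01126 + 0.00023 + 0.00144 = 0.46051 (working shown to 5 dp, full precision carried).
To 3 decimal places, D = 0.461.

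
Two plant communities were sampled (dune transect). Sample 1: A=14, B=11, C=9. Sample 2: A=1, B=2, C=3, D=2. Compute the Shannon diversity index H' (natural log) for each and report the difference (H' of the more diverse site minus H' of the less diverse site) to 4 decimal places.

0.2386

Sample 1: N=34, proportions 0.411765, 0.323529, 0.264706, giving H' = 1.082282 (working shown to 6 dp, full precision carried).
Sample 2: N=8, proportions 0.125, 0.25, 0.375, 0.25, giving H' = 1.320888.
Difference = |1.082282 − 1.320888| = 0.238606, i.e. 0.2386 to 4 decimal places.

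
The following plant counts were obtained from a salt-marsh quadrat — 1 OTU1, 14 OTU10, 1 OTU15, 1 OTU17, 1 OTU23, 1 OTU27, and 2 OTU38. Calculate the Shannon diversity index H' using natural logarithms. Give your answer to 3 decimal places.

Total N = 1+14+1+1+1+1+2 = 21, so the proportions are 0.04762, 0.66667, 0.04762, 0.04762, 0.04762, 0.04762, 0.09524 (working shown to 5 dp, full precision carried).
Each pᵢ ln pᵢ term: 0.04762×(-3.04452)=-0.14498, 0.66667×(-0.40547)=-0.27031, 0.04762×(-3.04452)=-0.14498, 0.04762×(-3.04452)=-0.14498, 0.04762×(-3.04452)=-0.14498, 0.04762×(-3.04452)=-0.14498, 0.09524×(-2.35138)=-0.22394.
Sum = -1.21914, so H' = 1.219.

1.219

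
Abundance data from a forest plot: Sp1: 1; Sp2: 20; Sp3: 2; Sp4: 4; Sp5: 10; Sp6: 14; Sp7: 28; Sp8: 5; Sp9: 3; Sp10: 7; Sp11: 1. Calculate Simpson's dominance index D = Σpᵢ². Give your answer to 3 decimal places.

0.176

Total N = 1+20+2+4+10+14+28+5+3+7+1 = 95, so the proportions are 0.01053, 0.21053, 0.02105, 0.04211, 0.10526, 0.14737, 0.29474, 0.05263, 0.03158, 0.07368, 0.01053 (working shown to 5 dp, full precision carried).
D = 0.01053² + 0.21053² + 0.02105² + 0.04211² + 0.10526² + 0.14737² + 0.29474² + 0.05263² + 0.03158² + 0.07368² + 0.01053² = 0.00011 + 0.04432 + 0.00044 + 0.00177 + 0.01108 + 0.02172 + 0.08687 + 0.00277 + 0.00100 + 0.00543 + 0.00011 = 0.17562.
To 3 decimal places, D = 0.176.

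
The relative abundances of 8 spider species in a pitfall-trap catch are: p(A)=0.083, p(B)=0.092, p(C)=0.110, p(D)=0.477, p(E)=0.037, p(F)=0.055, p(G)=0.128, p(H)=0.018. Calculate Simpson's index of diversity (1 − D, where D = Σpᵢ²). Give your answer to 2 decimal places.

0.72

D = 0.083² + 0.092² + 0.11² + 0.477² + 0.037² + 0.055² + 0.128² + 0.018² = 0.0069 + 0.0085 + 0.0121 + 0.2275 + 0.0014 + 0.0030 + 0.0164 + 0.0003 = 0.2761 (working shown to 4 dp, full precision carried).
So 1 − D = 0.7239, i.e. 0.72 to 2 decimal places.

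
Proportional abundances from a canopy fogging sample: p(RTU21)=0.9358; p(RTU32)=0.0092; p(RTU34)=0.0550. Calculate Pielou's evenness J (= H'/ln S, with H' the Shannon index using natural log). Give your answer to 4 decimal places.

H' = −Σ pᵢ ln pᵢ = −((-0.062094) + (-0.043135) + (-0.159523)) = 0.264751 (working shown to 6 dp, full precision carried).
With S = 3 species, ln S = 1.098612, so J = 0.264751/1.098612 = 0.240987, i.e. 0.2410 to 4 decimal places.

0.2410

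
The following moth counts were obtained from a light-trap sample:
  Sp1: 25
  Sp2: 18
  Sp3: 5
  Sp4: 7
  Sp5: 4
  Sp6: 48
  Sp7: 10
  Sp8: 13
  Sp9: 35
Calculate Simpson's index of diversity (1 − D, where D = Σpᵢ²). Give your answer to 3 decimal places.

Total N = 25+18+5+7+4+48+10+13+35 = 165, so the proportions are 0.15152, 0.10909, 0.0303, 0.04242, 0.02424, 0.29091, 0.06061, 0.07879, 0.21212 (working shown to 5 dp, full precision carried).
D = 0.15152² + 0.10909² + 0.0303² + 0.04242² + 0.02424² + 0.29091² + 0.06061² + 0.07879² + 0.21212² = 0.02296 + 0.01190 + 0.00092 + 0.00180 + 0.00059 + 0.08463 + 0.00367 + 0.00621 + 0.04500 = 0.17767.
So 1 − D = 0.82233, i.e. 0.822 to 3 decimal places.

0.822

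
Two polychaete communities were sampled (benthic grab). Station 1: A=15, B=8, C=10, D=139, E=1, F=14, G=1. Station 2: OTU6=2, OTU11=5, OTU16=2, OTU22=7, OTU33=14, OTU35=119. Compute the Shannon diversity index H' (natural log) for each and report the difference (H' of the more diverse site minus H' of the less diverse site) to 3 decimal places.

Station 1: N=188, proportions 0.07979, 0.04255, 0.05319, 0.73936, 0.00532, 0.07447, 0.00532, giving H' = 0.96452 (working shown to 5 dp, full precision carried).
Station 2: N=149, proportions 0.01342, 0.03356, 0.01342, 0.04698, 0.09396, 0.79866, giving H' = 0.77506.
Difference = |0.96452 − 0.77506| = 0.18946, i.e. 0.189 to 3 decimal places.

0.189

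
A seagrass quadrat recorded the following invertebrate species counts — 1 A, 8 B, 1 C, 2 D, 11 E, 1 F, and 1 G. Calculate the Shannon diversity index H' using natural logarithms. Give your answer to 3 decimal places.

Total N = 1+8+1+2+11+1+1 = 25, so the proportions are 0.04, 0.32, 0.04, 0.08, 0.44, 0.04, 0.04 (working shown to 5 dp, full precision carried).
Each pᵢ ln pᵢ term: 0.04×(-3.21888)=-0.12876, 0.32×(-1.13943)=-0.36462, 0.04×(-3.21888)=-0.12876, 0.08×(-2.52573)=-0.20206, 0.44×(-0.82098)=-0.36123, 0.04×(-3.21888)=-0.12876, 0.04×(-3.21888)=-0.12876.
Sum = -1.44293, so H' = 1.443.

1.443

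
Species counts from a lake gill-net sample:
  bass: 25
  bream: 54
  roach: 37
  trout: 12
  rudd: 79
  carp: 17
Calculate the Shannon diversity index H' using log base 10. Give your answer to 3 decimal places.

0.697

Total N = 25+54+37+12+79+17 = 224, so the proportions are 0.11161, 0.24107, 0.16518, 0.05357, 0.35268, 0.07589 (working shown to 5 dp, full precision carried).
Each pᵢ log₁₀ pᵢ term: 0.11161×(-0.95231)=-0.10628, 0.24107×(-0.61785)=-0.14895, 0.16518×(-0.78205)=-0.12918, 0.05357×(-1.27107)=-0.06809, 0.35268×(-0.45262)=-0.15963, 0.07589×(-1.11980)=-0.08498.
Sum = -0.69712, so H' = 0.697.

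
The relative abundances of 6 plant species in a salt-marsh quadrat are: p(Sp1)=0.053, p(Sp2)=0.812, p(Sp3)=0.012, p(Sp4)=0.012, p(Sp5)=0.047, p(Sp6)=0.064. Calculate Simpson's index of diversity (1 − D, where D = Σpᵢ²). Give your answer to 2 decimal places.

0.33

D = 0.053² + 0.812² + 0.012² + 0.012² + 0.047² + 0.064² = 0.0028 + 0.6593 + 0.0001 + 0.0001 + 0.0022 + 0.0041 = 0.6687 (working shown to 4 dp, full precision carried).
So 1 − D = 0.3313, i.e. 0.33 to 2 decimal places.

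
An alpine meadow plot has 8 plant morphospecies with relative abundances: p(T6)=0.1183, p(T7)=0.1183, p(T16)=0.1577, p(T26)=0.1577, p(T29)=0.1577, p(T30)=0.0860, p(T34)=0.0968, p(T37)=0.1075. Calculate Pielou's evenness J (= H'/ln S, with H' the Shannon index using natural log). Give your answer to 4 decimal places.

0.9886

H' = −Σ pᵢ ln pᵢ = −((-0.252515) + (-0.252515) + (-0.291281) + (-0.291281) + (-0.291281) + (-0.210993) + (-0.226038) + (-0.239753)) = 2.055660 (working shown to 6 dp, full precision carried).
With S = 8 species, ln S = 2.079442, so J = 2.055660/2.079442 = 0.988563, i.e. 0.9886 to 4 decimal places.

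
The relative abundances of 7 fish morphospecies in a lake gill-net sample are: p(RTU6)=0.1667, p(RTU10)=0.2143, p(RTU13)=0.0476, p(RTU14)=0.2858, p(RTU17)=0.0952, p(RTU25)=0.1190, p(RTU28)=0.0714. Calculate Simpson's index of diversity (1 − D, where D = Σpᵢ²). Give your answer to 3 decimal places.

D = 0.1667² + 0.2143² + 0.0476² + 0.2858² + 0.0952² + 0.119² + 0.0714² = 0.02779 + 0.04592 + 0.00227 + 0.08168 + 0.00906 + 0.01416 + 0.00510 = 0.18598 (working shown to 5 dp, full precision carried).
So 1 − D = 0.81402, i.e. 0.814 to 3 decimal places.

0.814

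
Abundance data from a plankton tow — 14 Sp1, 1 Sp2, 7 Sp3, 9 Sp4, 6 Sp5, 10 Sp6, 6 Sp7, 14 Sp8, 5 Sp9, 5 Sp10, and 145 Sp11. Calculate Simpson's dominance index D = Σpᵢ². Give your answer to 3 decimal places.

0.442

Total N = 14+1+7+9+6+10+6+14+5+5+145 = 222, so the proportions are 0.06306, 0.0045, 0.03153, 0.04054, 0.02703, 0.04505, 0.02703, 0.06306, 0.02252, 0.02252, 0.65315 (working shown to 5 dp, full precision carried).
D = 0.06306² + 0.0045² + 0.03153² + 0.04054² + 0.02703² + 0.04505² + 0.02703² + 0.06306² + 0.02252² + 0.02252² + 0.65315² = 0.00398 + 0.00002 + 0.00099 + 0.00164 + 0.00073 + 0.00203 + 0.00073 + 0.00398 + 0.00051 + 0.00051 + 0.42661 = 0.44173.
To 3 decimal places, D = 0.442.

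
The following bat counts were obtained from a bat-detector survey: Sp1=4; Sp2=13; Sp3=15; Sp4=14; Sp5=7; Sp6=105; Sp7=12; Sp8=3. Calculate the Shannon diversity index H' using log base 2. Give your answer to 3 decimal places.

Total N = 4+13+15+14+7+105+12+3 = 173, so the proportions are 0.02312, 0.07514, 0.08671, 0.08092, 0.04046, 0.60694, 0.06936, 0.01734 (working shown to 5 dp, full precision carried).
Each pᵢ log₂ pᵢ term: 0.02312×(-5.43463)=-0.12566, 0.07514×(-3.73419)=-0.28060, 0.08671×(-3.52774)=-0.30587, 0.08092×(-3.62727)=-0.29354, 0.04046×(-4.62727)=-0.18723, 0.60694×(-0.72038)=-0.43723, 0.06936×(-3.84967)=-0.26703, 0.01734×(-5.84967)=-0.10144.
Sum = -1.99860, so H' = 1.999.

1.999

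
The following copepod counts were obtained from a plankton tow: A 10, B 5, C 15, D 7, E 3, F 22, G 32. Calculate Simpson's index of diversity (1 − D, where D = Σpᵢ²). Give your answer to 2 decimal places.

0.78

Total N = 10+5+15+7+3+22+32 = 94, so the proportions are 0.1064, 0.0532, 0.1596, 0.0745, 0.0319, 0.234, 0.3404 (working shown to 4 dp, full precision carried).
D = 0.1064² + 0.0532² + 0.1596² + 0.0745² + 0.0319² + 0.234² + 0.3404² = 0.0113 + 0.0028 + 0.0255 + 0.0055 + 0.0010 + 0.0548 + 0.1159 = 0.2168.
So 1 − D = 0.7832, i.e. 0.78 to 2 decimal places.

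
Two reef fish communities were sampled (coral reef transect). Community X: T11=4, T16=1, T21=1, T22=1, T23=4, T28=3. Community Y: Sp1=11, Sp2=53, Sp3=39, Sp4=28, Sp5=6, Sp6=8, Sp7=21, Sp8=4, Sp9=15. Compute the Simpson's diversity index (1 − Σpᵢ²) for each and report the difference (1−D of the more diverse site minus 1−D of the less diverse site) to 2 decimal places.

Community X: N=14, proportions 0.2857, 0.0714, 0.0714, 0.0714, 0.2857, 0.2143, giving 1−D = 0.7755 (working shown to 4 dp, full precision carried).
Community Y: N=185, proportions 0.0595, 0.2865, 0.2108, 0.1514, 0.0324, 0.0432, 0.1135, 0.0216, 0.0811, giving 1−D = 0.8242.
Difference = |0.7755 − 0.8242| = 0.0487, i.e. 0.05 to 2 decimal places.

0.05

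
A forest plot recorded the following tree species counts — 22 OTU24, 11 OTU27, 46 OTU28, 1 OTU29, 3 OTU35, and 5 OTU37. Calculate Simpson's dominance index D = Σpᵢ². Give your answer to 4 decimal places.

0.3559

Total N = 22+11+46+1+3+5 = 88, so the proportions are 0.25, 0.125, 0.522727, 0.011364, 0.034091, 0.056818 (working shown to 6 dp, full precision carried).
D = 0.25² + 0.125² + 0.522727² + 0.011364² + 0.034091² + 0.056818² = 0.062500 + 0.015625 + 0.273244 + 0.000129 + 0.001162 + 0.003228 = 0.355888.
To 4 decimal places, D = 0.3559.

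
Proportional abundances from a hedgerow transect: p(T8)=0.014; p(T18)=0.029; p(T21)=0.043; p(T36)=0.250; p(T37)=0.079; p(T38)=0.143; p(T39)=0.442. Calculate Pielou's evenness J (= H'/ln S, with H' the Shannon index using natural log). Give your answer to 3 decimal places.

H' = −Σ pᵢ ln pᵢ = −((-0.05976) + (-0.10267) + (-0.13530) + (-0.34657) + (-0.20053) + (-0.27812) + (-0.36087)) = 1.48383 (working shown to 5 dp, full precision carried).
With S = 7 species, ln S = 1.94591, so J = 1.48383/1.94591 = 0.76254, i.e. 0.763 to 3 decimal places.

0.763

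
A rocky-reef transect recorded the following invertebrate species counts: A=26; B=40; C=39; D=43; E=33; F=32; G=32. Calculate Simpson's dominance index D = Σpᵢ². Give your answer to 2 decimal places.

0.15

Total N = 26+40+39+43+33+32+32 = 245, so the proportions are 0.1061, 0.1633, 0.1592, 0.1755, 0.1347, 0.1306, 0.1306 (working shown to 4 dp, full precision carried).
D = 0.1061² + 0.1633² + 0.1592² + 0.1755² + 0.1347² + 0.1306² + 0.1306² = 0.0113 + 0.0267 + 0.0253 + 0.0308 + 0.0181 + 0.0171 + 0.0171 = 0.1463.
To 2 decimal places, D = 0.15.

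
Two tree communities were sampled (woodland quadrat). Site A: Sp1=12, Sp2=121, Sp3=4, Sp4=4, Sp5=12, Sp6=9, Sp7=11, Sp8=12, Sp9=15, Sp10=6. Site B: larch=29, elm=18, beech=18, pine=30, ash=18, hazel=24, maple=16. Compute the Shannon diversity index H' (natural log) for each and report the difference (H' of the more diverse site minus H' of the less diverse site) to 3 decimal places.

Site A: N=206, proportions 0.05825, 0.58738, 0.01942, 0.01942, 0.05825, 0.04369, 0.0534, 0.05825, 0.07282, 0.02913, giving H' = 1.54943 (working shown to 5 dp, full precision carried).
Site B: N=153, proportions 0.18954, 0.11765, 0.11765, 0.19608, 0.11765, 0.15686, 0.10458, giving H' = 1.91670.
Difference = |1.54943 − 1.91670| = 0.36727, i.e. 0.367 to 3 decimal places.

0.367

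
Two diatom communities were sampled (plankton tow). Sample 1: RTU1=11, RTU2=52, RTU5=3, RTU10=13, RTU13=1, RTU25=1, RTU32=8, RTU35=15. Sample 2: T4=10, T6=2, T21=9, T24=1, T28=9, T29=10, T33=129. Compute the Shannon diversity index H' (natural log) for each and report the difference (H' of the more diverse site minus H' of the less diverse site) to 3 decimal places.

0.576

Sample 1: N=104, proportions 0.10577, 0.5, 0.02885, 0.125, 0.00962, 0.00962, 0.07692, 0.14423, giving H' = 1.51229 (working shown to 5 dp, full precision carried).
Sample 2: N=170, proportions 0.05882, 0.01176, 0.05294, 0.00588, 0.05294, 0.05882, 0.75882, giving H' = 0.93636.
Difference = |1.51229 − 0.93636| = 0.57593, i.e. 0.576 to 3 decimal places.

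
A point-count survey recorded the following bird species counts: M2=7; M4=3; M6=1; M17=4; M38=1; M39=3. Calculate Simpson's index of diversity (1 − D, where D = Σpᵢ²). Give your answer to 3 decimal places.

Total N = 7+3+1+4+1+3 = 19, so the proportions are 0.36842, 0.15789, 0.05263, 0.21053, 0.05263, 0.15789 (working shown to 5 dp, full precision carried).
D = 0.36842² + 0.15789² + 0.05263² + 0.21053² + 0.05263² + 0.15789² = 0.13573 + 0.02493 + 0.00277 + 0.04432 + 0.00277 + 0.02493 = 0.23546.
So 1 − D = 0.76454, i.e. 0.765 to 3 decimal places.

0.765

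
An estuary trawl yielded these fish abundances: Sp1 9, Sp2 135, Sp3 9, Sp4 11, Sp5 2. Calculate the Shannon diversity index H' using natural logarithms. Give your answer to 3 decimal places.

0.717

Total N = 9+135+9+11+2 = 166, so the proportions are 0.05422, 0.81325, 0.05422, 0.06627, 0.01205 (working shown to 5 dp, full precision carried).
Each pᵢ ln pᵢ term: 0.05422×(-2.91476)=-0.15803, 0.81325×(-0.20671)=-0.16811, 0.05422×(-2.91476)=-0.15803, 0.06627×(-2.71409)=-0.17985, 0.01205×(-4.41884)=-0.05324.
Sum = -0.71726, so H' = 0.717.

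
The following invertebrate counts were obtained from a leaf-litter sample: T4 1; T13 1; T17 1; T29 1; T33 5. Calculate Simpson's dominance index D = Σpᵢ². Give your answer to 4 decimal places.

0.3580

Total N = 1+1+1+1+5 = 9, so the proportions are 0.111111, 0.111111, 0.111111, 0.111111, 0.555556 (working shown to 6 dp, full precision carried).
D = 0.111111² + 0.111111² + 0.111111² + 0.111111² + 0.555556² = 0.012346 + 0.012346 + 0.012346 + 0.012346 + 0.308642 = 0.358025.
To 4 decimal places, D = 0.3580.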